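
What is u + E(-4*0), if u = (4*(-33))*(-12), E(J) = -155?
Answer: 1429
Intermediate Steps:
u = 1584 (u = -132*(-12) = 1584)
u + E(-4*0) = 1584 - 155 = 1429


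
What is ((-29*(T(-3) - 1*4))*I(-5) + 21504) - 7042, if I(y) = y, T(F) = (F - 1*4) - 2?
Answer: 12577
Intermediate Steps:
T(F) = -6 + F (T(F) = (F - 4) - 2 = (-4 + F) - 2 = -6 + F)
((-29*(T(-3) - 1*4))*I(-5) + 21504) - 7042 = (-29*((-6 - 3) - 1*4)*(-5) + 21504) - 7042 = (-29*(-9 - 4)*(-5) + 21504) - 7042 = (-29*(-13)*(-5) + 21504) - 7042 = (377*(-5) + 21504) - 7042 = (-1885 + 21504) - 7042 = 19619 - 7042 = 12577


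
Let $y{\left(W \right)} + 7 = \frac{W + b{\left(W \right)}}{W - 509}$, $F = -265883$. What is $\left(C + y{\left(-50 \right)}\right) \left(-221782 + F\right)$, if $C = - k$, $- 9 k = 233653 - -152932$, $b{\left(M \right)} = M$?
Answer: $- \frac{11707574031130}{559} \approx -2.0944 \cdot 10^{10}$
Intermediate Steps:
$k = - \frac{386585}{9}$ ($k = - \frac{233653 - -152932}{9} = - \frac{233653 + 152932}{9} = \left(- \frac{1}{9}\right) 386585 = - \frac{386585}{9} \approx -42954.0$)
$C = \frac{386585}{9}$ ($C = \left(-1\right) \left(- \frac{386585}{9}\right) = \frac{386585}{9} \approx 42954.0$)
$y{\left(W \right)} = -7 + \frac{2 W}{-509 + W}$ ($y{\left(W \right)} = -7 + \frac{W + W}{W - 509} = -7 + \frac{2 W}{-509 + W}$)
$\left(C + y{\left(-50 \right)}\right) \left(-221782 + F\right) = \left(\frac{386585}{9} + \frac{3563 - -250}{-509 - 50}\right) \left(-221782 - 265883\right) = \left(\frac{386585}{9} + \frac{3563 + 250}{-559}\right) \left(-487665\right) = \left(\frac{386585}{9} - \frac{3813}{559}\right) \left(-487665\right) = \frac{216066698}{5031} \left(-487665\right) = - \frac{11707574031130}{559}$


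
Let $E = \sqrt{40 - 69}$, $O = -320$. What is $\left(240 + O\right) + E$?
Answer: $-80 + i \sqrt{29} \approx -80.0 + 5.3852 i$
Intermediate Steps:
$E = i \sqrt{29}$ ($E = \sqrt{-29} = i \sqrt{29} \approx 5.3852 i$)
$\left(240 + O\right) + E = \left(240 - 320\right) + i \sqrt{29} = -80 + i \sqrt{29}$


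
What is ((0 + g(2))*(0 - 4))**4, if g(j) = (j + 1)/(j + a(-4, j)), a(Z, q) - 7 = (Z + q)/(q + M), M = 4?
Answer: 104976/28561 ≈ 3.6755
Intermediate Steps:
a(Z, q) = 7 + (Z + q)/(4 + q) (a(Z, q) = 7 + (Z + q)/(q + 4) = 7 + (Z + q)/(4 + q))
g(j) = (1 + j)/(j + (24 + 8*j)/(4 + j)) (g(j) = (j + 1)/(j + (28 - 4 + 8*j)/(4 + j)) = (1 + j)/(j + (24 + 8*j)/(4 + j)))
((0 + g(2))*(0 - 4))**4 = ((0 + (1 + 2)*(4 + 2)/(24 + 8*2 + 2*(4 + 2)))*(0 - 4))**4 = ((0 + 3*6/(24 + 16 + 2*6))*(-4))**4 = ((0 + 3*6/(24 + 16 + 12))*(-4))**4 = ((0 + 3*6/52)*(-4))**4 = ((0 + (1/52)*3*6)*(-4))**4 = ((0 + 9/26)*(-4))**4 = ((9/26)*(-4))**4 = (-18/13)**4 = 104976/28561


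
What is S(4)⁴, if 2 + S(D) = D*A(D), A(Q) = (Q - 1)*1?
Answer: 10000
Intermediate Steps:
A(Q) = -1 + Q (A(Q) = (-1 + Q)*1 = -1 + Q)
S(D) = -2 + D*(-1 + D)
S(4)⁴ = (-2 + 4*(-1 + 4))⁴ = (-2 + 4*3)⁴ = (-2 + 12)⁴ = 10⁴ = 10000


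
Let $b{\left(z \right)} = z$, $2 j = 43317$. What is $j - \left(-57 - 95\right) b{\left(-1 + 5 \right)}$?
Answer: $\frac{44533}{2} \approx 22267.0$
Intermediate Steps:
$j = \frac{43317}{2}$ ($j = \frac{1}{2} \cdot 43317 = \frac{43317}{2} \approx 21659.0$)
$j - \left(-57 - 95\right) b{\left(-1 + 5 \right)} = \frac{43317}{2} - \left(-57 - 95\right) \left(-1 + 5\right) = \frac{43317}{2} - \left(-152\right) 4 = \frac{43317}{2} - -608 = \frac{43317}{2} + 608 = \frac{44533}{2}$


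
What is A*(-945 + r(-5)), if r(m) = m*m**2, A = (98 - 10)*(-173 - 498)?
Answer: 63181360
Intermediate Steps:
A = -59048 (A = 88*(-671) = -59048)
r(m) = m**3
A*(-945 + r(-5)) = -59048*(-945 + (-5)**3) = -59048*(-945 - 125) = -59048*(-1070) = 63181360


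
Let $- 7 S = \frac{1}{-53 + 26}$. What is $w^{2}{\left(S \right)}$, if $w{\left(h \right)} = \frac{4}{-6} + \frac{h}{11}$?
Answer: $\frac{1918225}{4322241} \approx 0.4438$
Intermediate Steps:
$S = \frac{1}{189}$ ($S = - \frac{1}{7 \left(-53 + 26\right)} = - \frac{1}{7 \left(-27\right)} = \left(- \frac{1}{7}\right) \left(- \frac{1}{27}\right) = \frac{1}{189} \approx 0.005291$)
$w{\left(h \right)} = - \frac{2}{3} + \frac{h}{11}$ ($w{\left(h \right)} = 4 \left(- \frac{1}{6}\right) + h \frac{1}{11} = - \frac{2}{3} + \frac{h}{11}$)
$w^{2}{\left(S \right)} = \left(- \frac{2}{3} + \frac{1}{11} \cdot \frac{1}{189}\right)^{2} = \left(- \frac{2}{3} + \frac{1}{2079}\right)^{2} = \left(- \frac{1385}{2079}\right)^{2} = \frac{1918225}{4322241}$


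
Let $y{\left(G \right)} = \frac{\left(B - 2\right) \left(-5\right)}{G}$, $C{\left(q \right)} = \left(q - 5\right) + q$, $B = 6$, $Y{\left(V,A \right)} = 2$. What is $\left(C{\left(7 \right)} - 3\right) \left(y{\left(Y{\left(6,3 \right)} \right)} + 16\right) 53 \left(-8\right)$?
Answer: $-15264$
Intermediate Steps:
$C{\left(q \right)} = -5 + 2 q$ ($C{\left(q \right)} = \left(-5 + q\right) + q = -5 + 2 q$)
$y{\left(G \right)} = - \frac{20}{G}$ ($y{\left(G \right)} = \frac{\left(6 - 2\right) \left(-5\right)}{G} = \frac{4 \left(-5\right)}{G} = - \frac{20}{G}$)
$\left(C{\left(7 \right)} - 3\right) \left(y{\left(Y{\left(6,3 \right)} \right)} + 16\right) 53 \left(-8\right) = \left(\left(-5 + 2 \cdot 7\right) - 3\right) \left(- \frac{20}{2} + 16\right) 53 \left(-8\right) = \left(\left(-5 + 14\right) - 3\right) \left(\left(-20\right) \frac{1}{2} + 16\right) 53 \left(-8\right) = \left(9 - 3\right) \left(-10 + 16\right) 53 \left(-8\right) = 6 \cdot 6 \cdot 53 \left(-8\right) = 36 \cdot 53 \left(-8\right) = 1908 \left(-8\right) = -15264$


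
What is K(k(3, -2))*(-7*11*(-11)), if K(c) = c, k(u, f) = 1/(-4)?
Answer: -847/4 ≈ -211.75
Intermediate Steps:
k(u, f) = -¼
K(k(3, -2))*(-7*11*(-11)) = -(-7*11)*(-11)/4 = -(-77)*(-11)/4 = -¼*847 = -847/4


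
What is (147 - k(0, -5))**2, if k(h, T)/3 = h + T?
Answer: 26244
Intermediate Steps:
k(h, T) = 3*T + 3*h (k(h, T) = 3*(h + T) = 3*(T + h) = 3*T + 3*h)
(147 - k(0, -5))**2 = (147 - (3*(-5) + 3*0))**2 = (147 - (-15 + 0))**2 = (147 - 1*(-15))**2 = (147 + 15)**2 = 162**2 = 26244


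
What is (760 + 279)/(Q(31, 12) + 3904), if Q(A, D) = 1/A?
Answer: 32209/121025 ≈ 0.26614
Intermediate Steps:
(760 + 279)/(Q(31, 12) + 3904) = (760 + 279)/(1/31 + 3904) = 1039/(1/31 + 3904) = 1039/(121025/31) = 1039*(31/121025) = 32209/121025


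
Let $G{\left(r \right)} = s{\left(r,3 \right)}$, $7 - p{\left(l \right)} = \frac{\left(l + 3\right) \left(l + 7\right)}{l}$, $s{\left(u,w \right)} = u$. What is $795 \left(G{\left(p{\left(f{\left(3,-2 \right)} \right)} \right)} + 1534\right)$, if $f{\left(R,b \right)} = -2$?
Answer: $\frac{2454165}{2} \approx 1.2271 \cdot 10^{6}$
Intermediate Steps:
$p{\left(l \right)} = 7 - \frac{\left(3 + l\right) \left(7 + l\right)}{l}$ ($p{\left(l \right)} = 7 - \frac{\left(l + 3\right) \left(l + 7\right)}{l} = 7 - \frac{\left(3 + l\right) \left(7 + l\right)}{l}$)
$G{\left(r \right)} = r$
$795 \left(G{\left(p{\left(f{\left(3,-2 \right)} \right)} \right)} + 1534\right) = 795 \left(\left(-3 - -2 - \frac{21}{-2}\right) + 1534\right) = 795 \left(\left(-3 + 2 - - \frac{21}{2}\right) + 1534\right) = 795 \left(\left(-3 + 2 + \frac{21}{2}\right) + 1534\right) = 795 \left(\frac{19}{2} + 1534\right) = 795 \cdot \frac{3087}{2} = \frac{2454165}{2}$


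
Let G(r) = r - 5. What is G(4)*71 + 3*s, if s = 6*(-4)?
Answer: -143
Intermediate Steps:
s = -24
G(r) = -5 + r
G(4)*71 + 3*s = (-5 + 4)*71 + 3*(-24) = -1*71 - 72 = -71 - 72 = -143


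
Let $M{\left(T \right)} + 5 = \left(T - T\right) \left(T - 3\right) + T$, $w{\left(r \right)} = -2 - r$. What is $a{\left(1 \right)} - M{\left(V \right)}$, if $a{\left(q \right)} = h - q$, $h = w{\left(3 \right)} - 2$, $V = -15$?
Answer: $12$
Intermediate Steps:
$h = -7$ ($h = \left(-2 - 3\right) - 2 = -5 - 2 = -7$)
$M{\left(T \right)} = -5 + T$ ($M{\left(T \right)} = -5 + \left(\left(T - T\right) \left(T - 3\right) + T\right) = -5 + \left(0 \left(-3 + T\right) + T\right) = -5 + \left(0 + T\right) = -5 + T$)
$a{\left(q \right)} = -7 - q$
$a{\left(1 \right)} - M{\left(V \right)} = \left(-7 - 1\right) - \left(-5 - 15\right) = \left(-7 - 1\right) - -20 = -8 + 20 = 12$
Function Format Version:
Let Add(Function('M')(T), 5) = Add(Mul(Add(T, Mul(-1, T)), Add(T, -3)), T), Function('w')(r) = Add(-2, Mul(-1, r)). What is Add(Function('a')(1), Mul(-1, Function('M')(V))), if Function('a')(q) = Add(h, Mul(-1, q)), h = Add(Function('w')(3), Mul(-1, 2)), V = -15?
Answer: 12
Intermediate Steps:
h = -7 (h = Add(Add(-2, Mul(-1, 3)), Mul(-1, 2)) = Add(Add(-2, -3), -2) = Add(-5, -2) = -7)
Function('M')(T) = Add(-5, T) (Function('M')(T) = Add(-5, Add(Mul(Add(T, Mul(-1, T)), Add(T, -3)), T)) = Add(-5, Add(Mul(0, Add(-3, T)), T)) = Add(-5, Add(0, T)) = Add(-5, T))
Function('a')(q) = Add(-7, Mul(-1, q))
Add(Function('a')(1), Mul(-1, Function('M')(V))) = Add(Add(-7, Mul(-1, 1)), Mul(-1, Add(-5, -15))) = Add(Add(-7, -1), Mul(-1, -20)) = Add(-8, 20) = 12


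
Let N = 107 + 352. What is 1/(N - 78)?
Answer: 1/381 ≈ 0.0026247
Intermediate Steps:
N = 459
1/(N - 78) = 1/(459 - 78) = 1/381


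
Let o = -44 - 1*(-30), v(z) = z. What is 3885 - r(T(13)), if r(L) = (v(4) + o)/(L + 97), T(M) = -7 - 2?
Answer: 170945/44 ≈ 3885.1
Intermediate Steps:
T(M) = -9
o = -14 (o = -44 + 30 = -14)
r(L) = -10/(97 + L) (r(L) = (4 - 14)/(L + 97) = -10/(97 + L))
3885 - r(T(13)) = 3885 - (-10)/(97 - 9) = 3885 - (-10)/88 = 3885 - 1*(-5/44) = 3885 + 5/44 = 170945/44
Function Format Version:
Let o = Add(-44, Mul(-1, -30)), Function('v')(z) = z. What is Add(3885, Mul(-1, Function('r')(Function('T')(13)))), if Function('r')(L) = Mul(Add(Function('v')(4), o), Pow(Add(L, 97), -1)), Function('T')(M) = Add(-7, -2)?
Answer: Rational(170945, 44) ≈ 3885.1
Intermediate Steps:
Function('T')(M) = -9
o = -14 (o = Add(-44, 30) = -14)
Function('r')(L) = Mul(-10, Pow(Add(97, L), -1)) (Function('r')(L) = Mul(Add(4, -14), Pow(Add(L, 97), -1)) = Mul(-10, Pow(Add(97, L), -1)))
Add(3885, Mul(-1, Function('r')(Function('T')(13)))) = Add(3885, Mul(-1, Mul(-10, Pow(Add(97, -9), -1)))) = Add(3885, Mul(-1, Mul(-10, Pow(88, -1)))) = Add(3885, Mul(-1, Mul(-10, Rational(1, 88)))) = Add(3885, Mul(-1, Rational(-5, 44))) = Add(3885, Rational(5, 44)) = Rational(170945, 44)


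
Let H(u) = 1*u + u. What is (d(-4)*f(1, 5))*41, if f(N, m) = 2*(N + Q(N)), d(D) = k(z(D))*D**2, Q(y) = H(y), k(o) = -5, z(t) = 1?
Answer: -19680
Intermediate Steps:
H(u) = 2*u (H(u) = u + u = 2*u)
Q(y) = 2*y
d(D) = -5*D**2
f(N, m) = 6*N (f(N, m) = 2*(N + 2*N) = 2*(3*N) = 6*N)
(d(-4)*f(1, 5))*41 = ((-5*(-4)**2)*(6*1))*41 = (-5*16*6)*41 = -80*6*41 = -480*41 = -19680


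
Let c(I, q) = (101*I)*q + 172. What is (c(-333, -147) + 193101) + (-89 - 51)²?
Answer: 5156924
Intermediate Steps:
c(I, q) = 172 + 101*I*q (c(I, q) = 101*I*q + 172 = 172 + 101*I*q)
(c(-333, -147) + 193101) + (-89 - 51)² = ((172 + 101*(-333)*(-147)) + 193101) + (-89 - 51)² = ((172 + 4944051) + 193101) + (-140)² = (4944223 + 193101) + 19600 = 5137324 + 19600 = 5156924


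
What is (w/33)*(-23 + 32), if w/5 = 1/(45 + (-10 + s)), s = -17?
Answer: 5/66 ≈ 0.075758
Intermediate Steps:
w = 5/18 (w = 5/(45 + (-10 - 17)) = 5/(45 - 27) = 5/18 ≈ 0.27778)
(w/33)*(-23 + 32) = ((5/18)/33)*(-23 + 32) = ((5/18)*(1/33))*9 = (5/594)*9 = 5/66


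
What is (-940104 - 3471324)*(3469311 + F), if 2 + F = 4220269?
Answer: -33922019697384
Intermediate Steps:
F = 4220267 (F = -2 + 4220269 = 4220267)
(-940104 - 3471324)*(3469311 + F) = (-940104 - 3471324)*(3469311 + 4220267) = -4411428*7689578 = -33922019697384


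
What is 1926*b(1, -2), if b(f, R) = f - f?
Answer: 0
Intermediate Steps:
b(f, R) = 0
1926*b(1, -2) = 1926*0 = 0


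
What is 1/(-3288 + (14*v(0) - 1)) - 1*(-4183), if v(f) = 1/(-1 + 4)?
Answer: 41215096/9853 ≈ 4183.0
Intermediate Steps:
v(f) = 1/3
1/(-3288 + (14*v(0) - 1)) - 1*(-4183) = 1/(-3288 + (14*(1/3) - 1)) - 1*(-4183) = 1/(-3288 + (14/3 - 1)) + 4183 = 1/(-3288 + 11/3) + 4183 = 1/(-9853/3) + 4183 = -3/9853 + 4183 = 41215096/9853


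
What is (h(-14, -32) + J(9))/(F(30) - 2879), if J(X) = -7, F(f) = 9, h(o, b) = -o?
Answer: -1/410 ≈ -0.0024390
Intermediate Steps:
(h(-14, -32) + J(9))/(F(30) - 2879) = (-1*(-14) - 7)/(9 - 2879) = (14 - 7)/(-2870) = 7*(-1/2870) = -1/410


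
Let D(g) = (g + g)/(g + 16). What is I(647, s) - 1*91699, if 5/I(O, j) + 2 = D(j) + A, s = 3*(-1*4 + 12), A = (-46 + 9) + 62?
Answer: -11095554/121 ≈ -91699.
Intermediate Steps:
D(g) = 2*g/(16 + g) (D(g) = (2*g)/(16 + g) = 2*g/(16 + g))
A = 25 (A = -37 + 62 = 25)
s = 24 (s = 3*(-4 + 12) = 3*8 = 24)
I(O, j) = 5/(23 + 2*j/(16 + j)) (I(O, j) = 5/(-2 + (2*j/(16 + j) + 25)) = 5/(-2 + (25 + 2*j/(16 + j))) = 5/(23 + 2*j/(16 + j)))
I(647, s) - 1*91699 = 5*(16 + 24)/(368 + 25*24) - 1*91699 = 5*40/(368 + 600) - 91699 = 5*40/968 - 91699 = 5*(1/968)*40 - 91699 = 25/121 - 91699 = -11095554/121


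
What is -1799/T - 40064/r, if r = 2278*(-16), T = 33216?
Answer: 39537371/37833024 ≈ 1.0450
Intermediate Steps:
r = -36448
-1799/T - 40064/r = -1799/33216 - 40064/(-36448) = -1799*1/33216 - 40064*(-1/36448) = -1799/33216 + 1252/1139 = 39537371/37833024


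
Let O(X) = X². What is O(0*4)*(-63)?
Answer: 0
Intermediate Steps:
O(0*4)*(-63) = (0*4)²*(-63) = 0²*(-63) = 0*(-63) = 0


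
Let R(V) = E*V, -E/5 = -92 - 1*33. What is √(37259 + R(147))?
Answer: √129134 ≈ 359.35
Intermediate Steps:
E = 625 (E = -5*(-92 - 1*33) = -5*(-92 - 33) = -5*(-125) = 625)
R(V) = 625*V
√(37259 + R(147)) = √(37259 + 625*147) = √(37259 + 91875) = √129134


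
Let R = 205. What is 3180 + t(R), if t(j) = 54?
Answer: 3234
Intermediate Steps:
3180 + t(R) = 3180 + 54 = 3234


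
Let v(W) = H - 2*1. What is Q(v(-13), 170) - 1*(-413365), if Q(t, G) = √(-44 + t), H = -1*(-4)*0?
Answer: 413365 + I*√46 ≈ 4.1337e+5 + 6.7823*I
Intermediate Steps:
H = 0 (H = 4*0 = 0)
v(W) = -2 (v(W) = 0 - 2*1 = 0 - 2 = -2)
Q(v(-13), 170) - 1*(-413365) = √(-44 - 2) - 1*(-413365) = √(-46) + 413365 = I*√46 + 413365 = 413365 + I*√46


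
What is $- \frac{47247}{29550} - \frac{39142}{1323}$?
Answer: $- \frac{406384627}{13031550} \approx -31.185$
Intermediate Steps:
$- \frac{47247}{29550} - \frac{39142}{1323} = \left(-47247\right) \frac{1}{29550} - \frac{39142}{1323} = - \frac{15749}{9850} - \frac{39142}{1323} = - \frac{406384627}{13031550}$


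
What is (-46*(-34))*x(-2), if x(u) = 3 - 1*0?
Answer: 4692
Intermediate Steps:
x(u) = 3 (x(u) = 3 + 0 = 3)
(-46*(-34))*x(-2) = -46*(-34)*3 = 1564*3 = 4692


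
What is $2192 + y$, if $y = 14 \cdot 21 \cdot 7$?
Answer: $4250$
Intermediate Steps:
$y = 2058$ ($y = 294 \cdot 7 = 2058$)
$2192 + y = 2192 + 2058 = 4250$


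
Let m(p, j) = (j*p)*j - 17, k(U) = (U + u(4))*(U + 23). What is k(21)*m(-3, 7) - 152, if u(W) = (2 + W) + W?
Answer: -223848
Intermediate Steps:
u(W) = 2 + 2*W
k(U) = (10 + U)*(23 + U) (k(U) = (U + (2 + 2*4))*(U + 23) = (U + (2 + 8))*(23 + U) = (U + 10)*(23 + U) = (10 + U)*(23 + U))
m(p, j) = -17 + p*j² (m(p, j) = p*j² - 17 = -17 + p*j²)
k(21)*m(-3, 7) - 152 = (230 + 21² + 33*21)*(-17 - 3*7²) - 152 = (230 + 441 + 693)*(-17 - 3*49) - 152 = 1364*(-17 - 147) - 152 = 1364*(-164) - 152 = -223696 - 152 = -223848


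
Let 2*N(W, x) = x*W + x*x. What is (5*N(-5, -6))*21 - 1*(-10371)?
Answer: 13836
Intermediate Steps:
N(W, x) = x²/2 + W*x/2 (N(W, x) = (x*W + x*x)/2 = (W*x + x²)/2 = (x² + W*x)/2 = x²/2 + W*x/2)
(5*N(-5, -6))*21 - 1*(-10371) = (5*((½)*(-6)*(-5 - 6)))*21 - 1*(-10371) = (5*((½)*(-6)*(-11)))*21 + 10371 = (5*33)*21 + 10371 = 165*21 + 10371 = 3465 + 10371 = 13836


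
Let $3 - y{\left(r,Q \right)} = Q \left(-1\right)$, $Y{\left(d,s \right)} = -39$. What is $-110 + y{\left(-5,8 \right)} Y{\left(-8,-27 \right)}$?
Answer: $-539$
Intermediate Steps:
$y{\left(r,Q \right)} = 3 + Q$ ($y{\left(r,Q \right)} = 3 - Q \left(-1\right) = 3 - - Q = 3 + Q$)
$-110 + y{\left(-5,8 \right)} Y{\left(-8,-27 \right)} = -110 + \left(3 + 8\right) \left(-39\right) = -110 + 11 \left(-39\right) = -110 - 429 = -539$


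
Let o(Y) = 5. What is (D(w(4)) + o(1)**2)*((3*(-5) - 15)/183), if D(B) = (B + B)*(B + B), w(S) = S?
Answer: -890/61 ≈ -14.590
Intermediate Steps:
D(B) = 4*B**2 (D(B) = (2*B)*(2*B) = 4*B**2)
(D(w(4)) + o(1)**2)*((3*(-5) - 15)/183) = (4*4**2 + 5**2)*((3*(-5) - 15)/183) = (4*16 + 25)*((-15 - 15)*(1/183)) = (64 + 25)*(-30*1/183) = 89*(-10/61) = -890/61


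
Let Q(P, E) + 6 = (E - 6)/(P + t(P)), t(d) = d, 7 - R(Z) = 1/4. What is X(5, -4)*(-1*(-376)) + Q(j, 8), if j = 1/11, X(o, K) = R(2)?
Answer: 2543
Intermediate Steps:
R(Z) = 27/4 (R(Z) = 7 - 1/4 = 7 - 1*¼ = 7 - ¼ = 27/4)
X(o, K) = 27/4
j = 1/11 ≈ 0.090909
Q(P, E) = -6 + (-6 + E)/(2*P) (Q(P, E) = -6 + (E - 6)/(P + P) = -6 + (-6 + E)/((2*P)) = -6 + (-6 + E)*(1/(2*P)) = -6 + (-6 + E)/(2*P))
X(5, -4)*(-1*(-376)) + Q(j, 8) = 27*(-1*(-376))/4 + (-6 + 8 - 12*1/11)/(2*(1/11)) = (27/4)*376 + (½)*11*(-6 + 8 - 12/11) = 2538 + (½)*11*(10/11) = 2538 + 5 = 2543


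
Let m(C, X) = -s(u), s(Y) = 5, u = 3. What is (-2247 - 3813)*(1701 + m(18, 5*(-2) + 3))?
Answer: -10277760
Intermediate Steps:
m(C, X) = -5 (m(C, X) = -1*5 = -5)
(-2247 - 3813)*(1701 + m(18, 5*(-2) + 3)) = (-2247 - 3813)*(1701 - 5) = -6060*1696 = -10277760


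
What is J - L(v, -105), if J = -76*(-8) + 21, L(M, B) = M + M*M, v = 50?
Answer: -1921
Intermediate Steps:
L(M, B) = M + M²
J = 629 (J = 608 + 21 = 629)
J - L(v, -105) = 629 - 50*(1 + 50) = 629 - 50*51 = 629 - 1*2550 = 629 - 2550 = -1921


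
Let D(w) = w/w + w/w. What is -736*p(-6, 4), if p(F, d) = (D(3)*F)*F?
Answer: -52992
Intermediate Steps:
D(w) = 2 (D(w) = 1 + 1 = 2)
p(F, d) = 2*F² (p(F, d) = (2*F)*F = 2*F²)
-736*p(-6, 4) = -1472*(-6)² = -1472*36 = -736*72 = -52992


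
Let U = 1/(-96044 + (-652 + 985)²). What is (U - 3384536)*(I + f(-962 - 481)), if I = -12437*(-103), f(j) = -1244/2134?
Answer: -13734928921897473537/3167923 ≈ -4.3356e+12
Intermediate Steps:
f(j) = -622/1067 (f(j) = -1244*1/2134 = -622/1067)
I = 1281011
U = 1/14845 (U = 1/(-96044 + 333²) = 1/(-96044 + 110889) = 1/14845 ≈ 6.7363e-5)
(U - 3384536)*(I + f(-962 - 481)) = (1/14845 - 3384536)*(1281011 - 622/1067) = -50243436919/14845*1366838115/1067 = -13734928921897473537/3167923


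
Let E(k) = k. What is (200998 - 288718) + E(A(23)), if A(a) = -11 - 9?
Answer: -87740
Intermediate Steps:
A(a) = -20
(200998 - 288718) + E(A(23)) = (200998 - 288718) - 20 = -87720 - 20 = -87740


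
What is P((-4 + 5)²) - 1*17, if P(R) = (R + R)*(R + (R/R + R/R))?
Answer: -11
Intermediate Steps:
P(R) = 2*R*(2 + R) (P(R) = (2*R)*(R + (1 + 1)) = (2*R)*(R + 2) = (2*R)*(2 + R) = 2*R*(2 + R))
P((-4 + 5)²) - 1*17 = 2*(-4 + 5)²*(2 + (-4 + 5)²) - 1*17 = 2*1²*(2 + 1²) - 17 = 2*1*(2 + 1) - 17 = 2*1*3 - 17 = 6 - 17 = -11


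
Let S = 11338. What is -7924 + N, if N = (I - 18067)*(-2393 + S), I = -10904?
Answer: -259153519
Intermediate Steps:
N = -259145595 (N = (-10904 - 18067)*(-2393 + 11338) = -28971*8945 = -259145595)
-7924 + N = -7924 - 259145595 = -259153519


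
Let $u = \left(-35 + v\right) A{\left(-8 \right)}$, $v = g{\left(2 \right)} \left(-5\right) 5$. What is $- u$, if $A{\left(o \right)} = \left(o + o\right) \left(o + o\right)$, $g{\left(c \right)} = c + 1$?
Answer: $28160$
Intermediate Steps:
$g{\left(c \right)} = 1 + c$
$A{\left(o \right)} = 4 o^{2}$ ($A{\left(o \right)} = 2 o 2 o = 4 o^{2}$)
$v = -75$ ($v = \left(1 + 2\right) \left(-5\right) 5 = 3 \left(-5\right) 5 = \left(-15\right) 5 = -75$)
$u = -28160$ ($u = \left(-35 - 75\right) 4 \left(-8\right)^{2} = - 110 \cdot 4 \cdot 64 = \left(-110\right) 256 = -28160$)
$- u = \left(-1\right) \left(-28160\right) = 28160$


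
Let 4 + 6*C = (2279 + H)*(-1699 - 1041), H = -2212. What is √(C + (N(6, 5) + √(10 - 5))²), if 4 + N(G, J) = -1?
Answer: √(-275106 - 90*√5)/3 ≈ 174.9*I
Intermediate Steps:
N(G, J) = -5 (N(G, J) = -4 - 1 = -5)
C = -91792/3 (C = -⅔ + ((2279 - 2212)*(-1699 - 1041))/6 = -⅔ + (67*(-2740))/6 = -⅔ + (⅙)*(-183580) = -⅔ - 91790/3 = -91792/3 ≈ -30597.)
√(C + (N(6, 5) + √(10 - 5))²) = √(-91792/3 + (-5 + √(10 - 5))²) = √(-91792/3 + (-5 + √5)²)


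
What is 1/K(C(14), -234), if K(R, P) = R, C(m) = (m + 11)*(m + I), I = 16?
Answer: 1/750 ≈ 0.0013333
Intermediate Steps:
C(m) = (11 + m)*(16 + m) (C(m) = (m + 11)*(m + 16) = (11 + m)*(16 + m))
1/K(C(14), -234) = 1/(176 + 14² + 27*14) = 1/(176 + 196 + 378) = 1/750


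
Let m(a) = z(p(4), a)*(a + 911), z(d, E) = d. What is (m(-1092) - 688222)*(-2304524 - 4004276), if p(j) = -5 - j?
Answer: 4331577918400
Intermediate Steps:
m(a) = -8199 - 9*a (m(a) = (-5 - 1*4)*(a + 911) = (-5 - 4)*(911 + a) = -9*(911 + a) = -8199 - 9*a)
(m(-1092) - 688222)*(-2304524 - 4004276) = ((-8199 - 9*(-1092)) - 688222)*(-2304524 - 4004276) = ((-8199 + 9828) - 688222)*(-6308800) = (1629 - 688222)*(-6308800) = -686593*(-6308800) = 4331577918400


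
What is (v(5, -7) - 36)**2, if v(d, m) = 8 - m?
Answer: 441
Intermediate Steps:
(v(5, -7) - 36)**2 = ((8 - 1*(-7)) - 36)**2 = ((8 + 7) - 36)**2 = (15 - 36)**2 = (-21)**2 = 441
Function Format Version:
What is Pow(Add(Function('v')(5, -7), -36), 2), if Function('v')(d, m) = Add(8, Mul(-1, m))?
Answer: 441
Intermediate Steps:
Pow(Add(Function('v')(5, -7), -36), 2) = Pow(Add(Add(8, Mul(-1, -7)), -36), 2) = Pow(Add(Add(8, 7), -36), 2) = Pow(Add(15, -36), 2) = Pow(-21, 2) = 441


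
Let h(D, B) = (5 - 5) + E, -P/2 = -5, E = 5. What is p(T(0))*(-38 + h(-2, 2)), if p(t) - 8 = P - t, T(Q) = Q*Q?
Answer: -594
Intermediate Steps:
P = 10 (P = -2*(-5) = 10)
h(D, B) = 5 (h(D, B) = (5 - 5) + 5 = 0 + 5 = 5)
T(Q) = Q²
p(t) = 18 - t (p(t) = 8 + (10 - t) = 18 - t)
p(T(0))*(-38 + h(-2, 2)) = (18 - 1*0²)*(-38 + 5) = (18 - 1*0)*(-33) = (18 + 0)*(-33) = 18*(-33) = -594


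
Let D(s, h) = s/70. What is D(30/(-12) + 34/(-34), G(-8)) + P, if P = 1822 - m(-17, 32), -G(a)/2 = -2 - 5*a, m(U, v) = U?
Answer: 36779/20 ≈ 1838.9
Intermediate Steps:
G(a) = 4 + 10*a (G(a) = -2*(-2 - 5*a) = 4 + 10*a)
P = 1839 (P = 1822 - 1*(-17) = 1822 + 17 = 1839)
D(s, h) = s/70 (D(s, h) = s*(1/70) = s/70)
D(30/(-12) + 34/(-34), G(-8)) + P = (30/(-12) + 34/(-34))/70 + 1839 = (30*(-1/12) + 34*(-1/34))/70 + 1839 = (-5/2 - 1)/70 + 1839 = (1/70)*(-7/2) + 1839 = -1/20 + 1839 = 36779/20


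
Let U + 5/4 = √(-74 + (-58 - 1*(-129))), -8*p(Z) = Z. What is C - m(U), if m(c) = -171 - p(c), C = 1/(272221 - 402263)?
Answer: 356120001/2080672 - I*√3/8 ≈ 171.16 - 0.21651*I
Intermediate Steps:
p(Z) = -Z/8
U = -5/4 + I*√3 (U = -5/4 + √(-74 + (-58 - 1*(-129))) = -5/4 + √(-74 + (-58 + 129)) = -5/4 + √(-74 + 71) = -5/4 + √(-3) = -5/4 + I*√3 ≈ -1.25 + 1.732*I)
C = -1/130042 (C = 1/(-130042) = -1/130042 ≈ -7.6898e-6)
m(c) = -171 + c/8 (m(c) = -171 - (-1)*c/8 = -171 + c/8)
C - m(U) = -1/130042 - (-171 + (-5/4 + I*√3)/8) = -1/130042 - (-171 + (-5/32 + I*√3/8)) = -1/130042 - (-5477/32 + I*√3/8) = -1/130042 + (5477/32 - I*√3/8) = 356120001/2080672 - I*√3/8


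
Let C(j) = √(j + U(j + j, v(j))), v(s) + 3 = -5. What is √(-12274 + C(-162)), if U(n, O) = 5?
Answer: √(-12274 + I*√157) ≈ 0.0565 + 110.79*I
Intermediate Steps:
v(s) = -8 (v(s) = -3 - 5 = -8)
C(j) = √(5 + j) (C(j) = √(j + 5) = √(5 + j))
√(-12274 + C(-162)) = √(-12274 + √(5 - 162)) = √(-12274 + √(-157)) = √(-12274 + I*√157)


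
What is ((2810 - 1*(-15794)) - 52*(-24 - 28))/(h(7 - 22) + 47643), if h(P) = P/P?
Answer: 5327/11911 ≈ 0.44723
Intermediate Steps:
h(P) = 1
((2810 - 1*(-15794)) - 52*(-24 - 28))/(h(7 - 22) + 47643) = ((2810 - 1*(-15794)) - 52*(-24 - 28))/(1 + 47643) = ((2810 + 15794) - 52*(-52))/47644 = (18604 + 2704)*(1/47644) = 21308*(1/47644) = 5327/11911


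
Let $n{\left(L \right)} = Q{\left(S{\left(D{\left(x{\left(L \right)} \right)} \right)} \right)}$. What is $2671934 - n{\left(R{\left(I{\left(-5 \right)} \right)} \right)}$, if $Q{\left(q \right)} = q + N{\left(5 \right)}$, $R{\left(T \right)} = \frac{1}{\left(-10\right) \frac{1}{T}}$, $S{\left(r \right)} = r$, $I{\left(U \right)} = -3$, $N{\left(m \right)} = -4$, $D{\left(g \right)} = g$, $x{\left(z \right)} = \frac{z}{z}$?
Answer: $2671937$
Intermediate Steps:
$x{\left(z \right)} = 1$
$R{\left(T \right)} = - \frac{T}{10}$
$Q{\left(q \right)} = -4 + q$ ($Q{\left(q \right)} = q - 4 = -4 + q$)
$n{\left(L \right)} = -3$ ($n{\left(L \right)} = -4 + 1 = -3$)
$2671934 - n{\left(R{\left(I{\left(-5 \right)} \right)} \right)} = 2671934 - -3 = 2671934 + 3 = 2671937$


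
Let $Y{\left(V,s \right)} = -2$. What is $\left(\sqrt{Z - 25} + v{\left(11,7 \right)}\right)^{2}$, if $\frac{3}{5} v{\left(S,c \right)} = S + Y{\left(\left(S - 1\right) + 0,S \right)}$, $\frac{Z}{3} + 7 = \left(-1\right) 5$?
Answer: $\left(15 + i \sqrt{61}\right)^{2} \approx 164.0 + 234.31 i$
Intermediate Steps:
$Z = -36$ ($Z = -21 + 3 \left(\left(-1\right) 5\right) = -21 + 3 \left(-5\right) = -21 - 15 = -36$)
$v{\left(S,c \right)} = - \frac{10}{3} + \frac{5 S}{3}$ ($v{\left(S,c \right)} = \frac{5 \left(S - 2\right)}{3} = \frac{5 \left(-2 + S\right)}{3} = - \frac{10}{3} + \frac{5 S}{3}$)
$\left(\sqrt{Z - 25} + v{\left(11,7 \right)}\right)^{2} = \left(\sqrt{-36 - 25} + \left(- \frac{10}{3} + \frac{5}{3} \cdot 11\right)\right)^{2} = \left(\sqrt{-61} + \left(- \frac{10}{3} + \frac{55}{3}\right)\right)^{2} = \left(i \sqrt{61} + 15\right)^{2} = \left(15 + i \sqrt{61}\right)^{2}$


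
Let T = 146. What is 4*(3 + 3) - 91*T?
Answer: -13262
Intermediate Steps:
4*(3 + 3) - 91*T = 4*(3 + 3) - 91*146 = 4*6 - 13286 = 24 - 13286 = -13262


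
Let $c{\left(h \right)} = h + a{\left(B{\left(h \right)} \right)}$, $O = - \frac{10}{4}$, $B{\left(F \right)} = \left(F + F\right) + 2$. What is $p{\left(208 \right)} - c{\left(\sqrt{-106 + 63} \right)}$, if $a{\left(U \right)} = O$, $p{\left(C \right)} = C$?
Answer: $\frac{421}{2} - i \sqrt{43} \approx 210.5 - 6.5574 i$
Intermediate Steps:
$B{\left(F \right)} = 2 + 2 F$ ($B{\left(F \right)} = 2 F + 2 = 2 + 2 F$)
$O = - \frac{5}{2}$ ($O = \left(-10\right) \frac{1}{4} = - \frac{5}{2} \approx -2.5$)
$a{\left(U \right)} = - \frac{5}{2}$
$c{\left(h \right)} = - \frac{5}{2} + h$ ($c{\left(h \right)} = h - \frac{5}{2} = - \frac{5}{2} + h$)
$p{\left(208 \right)} - c{\left(\sqrt{-106 + 63} \right)} = 208 - \left(- \frac{5}{2} + \sqrt{-106 + 63}\right) = 208 - \left(- \frac{5}{2} + \sqrt{-43}\right) = 208 - \left(- \frac{5}{2} + i \sqrt{43}\right) = 208 + \left(\frac{5}{2} - i \sqrt{43}\right) = \frac{421}{2} - i \sqrt{43}$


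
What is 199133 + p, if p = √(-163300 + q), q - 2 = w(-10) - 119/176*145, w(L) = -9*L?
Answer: 199133 + I*√316160493/44 ≈ 1.9913e+5 + 404.11*I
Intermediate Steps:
q = -1063/176 (q = 2 + (-9*(-10) - 119/176*145) = 2 + (90 - 119*1/176*145) = 2 + (90 - 119/176*145) = 2 + (90 - 17255/176) = 2 - 1415/176 = -1063/176 ≈ -6.0398)
p = I*√316160493/44 (p = √(-163300 - 1063/176) = √(-28741863/176) = I*√316160493/44 ≈ 404.11*I)
199133 + p = 199133 + I*√316160493/44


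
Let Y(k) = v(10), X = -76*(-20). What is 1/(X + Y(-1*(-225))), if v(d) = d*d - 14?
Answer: 1/1606 ≈ 0.00062266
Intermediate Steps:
v(d) = -14 + d**2 (v(d) = d**2 - 14 = -14 + d**2)
X = 1520
Y(k) = 86 (Y(k) = -14 + 10**2 = -14 + 100 = 86)
1/(X + Y(-1*(-225))) = 1/(1520 + 86) = 1/1606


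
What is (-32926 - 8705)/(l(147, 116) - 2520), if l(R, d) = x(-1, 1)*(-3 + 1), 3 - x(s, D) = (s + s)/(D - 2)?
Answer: 41631/2522 ≈ 16.507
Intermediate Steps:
x(s, D) = 3 - 2*s/(-2 + D) (x(s, D) = 3 - (s + s)/(D - 2) = 3 - 2*s/(-2 + D))
l(R, d) = -2 (l(R, d) = ((-6 - 2*(-1) + 3*1)/(-2 + 1))*(-3 + 1) = ((-6 + 2 + 3)/(-1))*(-2) = -1*(-1)*(-2) = 1*(-2) = -2)
(-32926 - 8705)/(l(147, 116) - 2520) = (-32926 - 8705)/(-2 - 2520) = -41631/(-2522) = -41631*(-1/2522) = 41631/2522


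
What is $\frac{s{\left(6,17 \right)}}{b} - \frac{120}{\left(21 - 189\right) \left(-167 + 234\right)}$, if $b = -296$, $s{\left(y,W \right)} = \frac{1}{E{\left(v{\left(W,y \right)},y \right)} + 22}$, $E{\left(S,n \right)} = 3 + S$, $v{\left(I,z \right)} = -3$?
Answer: $\frac{32091}{3054128} \approx 0.010507$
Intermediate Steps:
$s{\left(y,W \right)} = \frac{1}{22}$ ($s{\left(y,W \right)} = \frac{1}{\left(3 - 3\right) + 22} = \frac{1}{0 + 22} = \frac{1}{22}$)
$\frac{s{\left(6,17 \right)}}{b} - \frac{120}{\left(21 - 189\right) \left(-167 + 234\right)} = \frac{1}{22 \left(-296\right)} - \frac{120}{\left(21 - 189\right) \left(-167 + 234\right)} = \frac{1}{22} \left(- \frac{1}{296}\right) - \frac{120}{\left(-168\right) 67} = - \frac{1}{6512} - \frac{120}{-11256} = - \frac{1}{6512} - - \frac{5}{469} = - \frac{1}{6512} + \frac{5}{469} = \frac{32091}{3054128}$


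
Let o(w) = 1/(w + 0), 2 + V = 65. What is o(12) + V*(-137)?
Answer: -103571/12 ≈ -8630.9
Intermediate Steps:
V = 63 (V = -2 + 65 = 63)
o(w) = 1/w
o(12) + V*(-137) = 1/12 + 63*(-137) = 1/12 - 8631 = -103571/12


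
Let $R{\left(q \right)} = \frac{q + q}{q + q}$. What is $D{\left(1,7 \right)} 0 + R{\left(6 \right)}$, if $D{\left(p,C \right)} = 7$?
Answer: $1$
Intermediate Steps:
$R{\left(q \right)} = 1$ ($R{\left(q \right)} = \frac{2 q}{2 q} = 2 q \frac{1}{2 q} = 1$)
$D{\left(1,7 \right)} 0 + R{\left(6 \right)} = 7 \cdot 0 + 1 = 0 + 1 = 1$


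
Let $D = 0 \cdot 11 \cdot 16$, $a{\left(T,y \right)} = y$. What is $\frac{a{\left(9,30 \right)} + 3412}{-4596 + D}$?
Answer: $- \frac{1721}{2298} \approx -0.74891$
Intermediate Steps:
$D = 0$ ($D = 0 \cdot 16 = 0$)
$\frac{a{\left(9,30 \right)} + 3412}{-4596 + D} = \frac{30 + 3412}{-4596 + 0} = \frac{3442}{-4596} = 3442 \left(- \frac{1}{4596}\right) = - \frac{1721}{2298}$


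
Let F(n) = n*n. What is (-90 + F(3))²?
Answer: 6561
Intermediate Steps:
F(n) = n²
(-90 + F(3))² = (-90 + 3²)² = (-90 + 9)² = (-81)² = 6561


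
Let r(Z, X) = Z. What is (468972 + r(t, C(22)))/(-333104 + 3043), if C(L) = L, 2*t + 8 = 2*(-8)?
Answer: -468960/330061 ≈ -1.4208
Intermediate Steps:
t = -12 (t = -4 + (2*(-8))/2 = -4 + (1/2)*(-16) = -4 - 8 = -12)
(468972 + r(t, C(22)))/(-333104 + 3043) = (468972 - 12)/(-333104 + 3043) = 468960/(-330061) = 468960*(-1/330061) = -468960/330061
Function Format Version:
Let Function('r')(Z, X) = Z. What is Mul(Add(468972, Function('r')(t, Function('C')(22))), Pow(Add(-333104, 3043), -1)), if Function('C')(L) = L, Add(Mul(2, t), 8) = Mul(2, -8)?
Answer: Rational(-468960, 330061) ≈ -1.4208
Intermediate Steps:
t = -12 (t = Add(-4, Mul(Rational(1, 2), Mul(2, -8))) = Add(-4, Mul(Rational(1, 2), -16)) = Add(-4, -8) = -12)
Mul(Add(468972, Function('r')(t, Function('C')(22))), Pow(Add(-333104, 3043), -1)) = Mul(Add(468972, -12), Pow(Add(-333104, 3043), -1)) = Mul(468960, Pow(-330061, -1)) = Mul(468960, Rational(-1, 330061)) = Rational(-468960, 330061)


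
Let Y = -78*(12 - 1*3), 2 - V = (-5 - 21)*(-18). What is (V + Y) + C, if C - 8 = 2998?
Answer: 1838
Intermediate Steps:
C = 3006 (C = 8 + 2998 = 3006)
V = -466 (V = 2 - (-5 - 21)*(-18) = 2 - (-26)*(-18) = 2 - 1*468 = 2 - 468 = -466)
Y = -702 (Y = -78*(12 - 3) = -78*9 = -702)
(V + Y) + C = (-466 - 702) + 3006 = -1168 + 3006 = 1838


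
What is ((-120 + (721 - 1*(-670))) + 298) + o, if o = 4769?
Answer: 6338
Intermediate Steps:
((-120 + (721 - 1*(-670))) + 298) + o = ((-120 + (721 - 1*(-670))) + 298) + 4769 = ((-120 + (721 + 670)) + 298) + 4769 = ((-120 + 1391) + 298) + 4769 = (1271 + 298) + 4769 = 1569 + 4769 = 6338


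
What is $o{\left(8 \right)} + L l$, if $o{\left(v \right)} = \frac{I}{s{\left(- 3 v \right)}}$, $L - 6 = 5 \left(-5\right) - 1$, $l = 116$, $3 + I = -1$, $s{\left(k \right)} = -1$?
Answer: $-2316$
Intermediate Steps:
$I = -4$ ($I = -3 - 1 = -4$)
$L = -20$ ($L = 6 + \left(5 \left(-5\right) - 1\right) = 6 - 26 = -20$)
$o{\left(v \right)} = 4$ ($o{\left(v \right)} = - \frac{4}{-1} = \left(-4\right) \left(-1\right) = 4$)
$o{\left(8 \right)} + L l = 4 - 2320 = -2316$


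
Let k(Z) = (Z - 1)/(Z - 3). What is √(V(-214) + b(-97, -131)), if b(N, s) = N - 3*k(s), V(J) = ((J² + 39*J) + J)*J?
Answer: I*√35771063155/67 ≈ 2822.9*I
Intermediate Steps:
k(Z) = (-1 + Z)/(-3 + Z)
V(J) = J*(J² + 40*J) (V(J) = (J² + 40*J)*J = J*(J² + 40*J))
b(N, s) = N - 3*(-1 + s)/(-3 + s)
√(V(-214) + b(-97, -131)) = √((-214)²*(40 - 214) + (3 - 3*(-131) - 97*(-3 - 131))/(-3 - 131)) = √(45796*(-174) + (3 + 393 - 97*(-134))/(-134)) = √(-7968504 - (3 + 393 + 12998)/134) = √(-7968504 - 1/134*13394) = √(-7968504 - 6697/67) = √(-533896465/67) = I*√35771063155/67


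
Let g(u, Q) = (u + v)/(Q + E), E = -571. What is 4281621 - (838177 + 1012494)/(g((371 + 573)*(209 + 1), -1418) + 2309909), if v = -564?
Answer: 7562732797606/1766325 ≈ 4.2816e+6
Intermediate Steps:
g(u, Q) = (-564 + u)/(-571 + Q) (g(u, Q) = (u - 564)/(Q - 571) = (-564 + u)/(-571 + Q))
4281621 - (838177 + 1012494)/(g((371 + 573)*(209 + 1), -1418) + 2309909) = 4281621 - (838177 + 1012494)/((-564 + (371 + 573)*(209 + 1))/(-571 - 1418) + 2309909) = 4281621 - 1850671/((-564 + 944*210)/(-1989) + 2309909) = 4281621 - 1850671/(-(-564 + 198240)/1989 + 2309909) = 4281621 - 1850671/(-1/1989*197676 + 2309909) = 4281621 - 1850671/(-1292/13 + 2309909) = 4281621 - 1850671/30027525/13 = 4281621 - 1850671*13/30027525 = 4281621 - 1*1415219/1766325 = 4281621 - 1415219/1766325 = 7562732797606/1766325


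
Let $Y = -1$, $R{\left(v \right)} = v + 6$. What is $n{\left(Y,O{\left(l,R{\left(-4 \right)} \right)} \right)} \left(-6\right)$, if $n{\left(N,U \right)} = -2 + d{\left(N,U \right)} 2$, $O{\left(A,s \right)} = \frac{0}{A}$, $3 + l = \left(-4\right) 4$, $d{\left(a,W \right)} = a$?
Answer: $24$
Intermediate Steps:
$R{\left(v \right)} = 6 + v$
$l = -19$ ($l = -3 - 16 = -19$)
$O{\left(A,s \right)} = 0$
$n{\left(N,U \right)} = -2 + 2 N$ ($n{\left(N,U \right)} = -2 + N 2 = -2 + 2 N$)
$n{\left(Y,O{\left(l,R{\left(-4 \right)} \right)} \right)} \left(-6\right) = \left(-2 + 2 \left(-1\right)\right) \left(-6\right) = \left(-2 - 2\right) \left(-6\right) = \left(-4\right) \left(-6\right) = 24$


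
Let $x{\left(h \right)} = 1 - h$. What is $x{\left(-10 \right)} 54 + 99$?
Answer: $693$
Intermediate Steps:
$x{\left(-10 \right)} 54 + 99 = \left(1 - -10\right) 54 + 99 = \left(1 + 10\right) 54 + 99 = 11 \cdot 54 + 99 = 594 + 99 = 693$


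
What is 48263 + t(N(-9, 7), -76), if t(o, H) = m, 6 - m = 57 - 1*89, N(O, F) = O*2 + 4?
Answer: 48301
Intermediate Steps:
N(O, F) = 4 + 2*O (N(O, F) = 2*O + 4 = 4 + 2*O)
m = 38 (m = 6 - (57 - 1*89) = 6 - (57 - 89) = 6 - 1*(-32) = 6 + 32 = 38)
t(o, H) = 38
48263 + t(N(-9, 7), -76) = 48263 + 38 = 48301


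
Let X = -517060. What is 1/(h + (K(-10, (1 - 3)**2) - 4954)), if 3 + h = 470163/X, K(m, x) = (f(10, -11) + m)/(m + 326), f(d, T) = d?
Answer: -517060/2563536583 ≈ -0.00020170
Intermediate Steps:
K(m, x) = (10 + m)/(326 + m) (K(m, x) = (10 + m)/(m + 326) = (10 + m)/(326 + m))
h = -2021343/517060 (h = -3 + 470163/(-517060) = -3 + 470163*(-1/517060) = -3 - 470163/517060 = -2021343/517060 ≈ -3.9093)
1/(h + (K(-10, (1 - 3)**2) - 4954)) = 1/(-2021343/517060 + ((10 - 10)/(326 - 10) - 4954)) = 1/(-2021343/517060 + (0/316 - 4954)) = 1/(-2021343/517060 + ((1/316)*0 - 4954)) = 1/(-2021343/517060 + (0 - 4954)) = 1/(-2021343/517060 - 4954) = 1/(-2563536583/517060) = -517060/2563536583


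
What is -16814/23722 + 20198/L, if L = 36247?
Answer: -65160051/429925667 ≈ -0.15156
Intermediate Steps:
-16814/23722 + 20198/L = -16814/23722 + 20198/36247 = -16814*1/23722 + 20198*(1/36247) = -8407/11861 + 20198/36247 = -65160051/429925667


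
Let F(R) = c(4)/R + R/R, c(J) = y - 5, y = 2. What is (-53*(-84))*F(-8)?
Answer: 12243/2 ≈ 6121.5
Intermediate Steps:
c(J) = -3 (c(J) = 2 - 5 = -3)
F(R) = 1 - 3/R (F(R) = -3/R + R/R = -3/R + 1 = 1 - 3/R)
(-53*(-84))*F(-8) = (-53*(-84))*((-3 - 8)/(-8)) = 4452*(-1/8*(-11)) = 4452*(11/8) = 12243/2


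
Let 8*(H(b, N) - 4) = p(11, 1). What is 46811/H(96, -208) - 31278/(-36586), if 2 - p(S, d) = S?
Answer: 6850868681/420739 ≈ 16283.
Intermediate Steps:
p(S, d) = 2 - S
H(b, N) = 23/8 (H(b, N) = 4 + (2 - 1*11)/8 = 4 + (2 - 11)/8 = 4 + (1/8)*(-9) = 4 - 9/8 = 23/8)
46811/H(96, -208) - 31278/(-36586) = 46811/(23/8) - 31278/(-36586) = 46811*(8/23) - 31278*(-1/36586) = 374488/23 + 15639/18293 = 6850868681/420739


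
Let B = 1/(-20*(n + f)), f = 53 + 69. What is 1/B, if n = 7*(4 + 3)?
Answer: -3420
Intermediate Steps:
n = 49 (n = 7*7 = 49)
f = 122
B = -1/3420 (B = 1/(-20*(49 + 122)) = 1/(-20*171) = 1/(-3420) = -1/3420 ≈ -0.00029240)
1/B = 1/(-1/3420) = -3420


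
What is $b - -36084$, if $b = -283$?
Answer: $35801$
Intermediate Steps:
$b - -36084 = -283 - -36084 = -283 + 36084 = 35801$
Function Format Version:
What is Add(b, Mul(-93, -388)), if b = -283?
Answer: 35801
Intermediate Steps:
Add(b, Mul(-93, -388)) = Add(-283, Mul(-93, -388)) = Add(-283, 36084) = 35801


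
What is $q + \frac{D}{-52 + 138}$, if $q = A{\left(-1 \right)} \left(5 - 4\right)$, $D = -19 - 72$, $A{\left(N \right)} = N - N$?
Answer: $- \frac{91}{86} \approx -1.0581$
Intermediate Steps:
$A{\left(N \right)} = 0$
$D = -91$
$q = 0$ ($q = 0 \left(5 - 4\right) = 0 \cdot 1 = 0$)
$q + \frac{D}{-52 + 138} = 0 - \frac{91}{-52 + 138} = 0 - \frac{91}{86} = - \frac{91}{86}$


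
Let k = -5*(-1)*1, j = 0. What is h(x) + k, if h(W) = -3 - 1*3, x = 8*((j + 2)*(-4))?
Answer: -1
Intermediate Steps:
x = -64 (x = 8*((0 + 2)*(-4)) = 8*(2*(-4)) = 8*(-8) = -64)
k = 5 (k = 5*1 = 5)
h(W) = -6 (h(W) = -3 - 3 = -6)
h(x) + k = -6 + 5 = -1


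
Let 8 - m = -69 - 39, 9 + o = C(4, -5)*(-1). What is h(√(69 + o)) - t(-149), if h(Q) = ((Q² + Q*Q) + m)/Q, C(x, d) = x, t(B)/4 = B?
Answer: 596 + 57*√14/7 ≈ 626.47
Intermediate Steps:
t(B) = 4*B
o = -13 (o = -9 + 4*(-1) = -9 - 4 = -13)
m = 116 (m = 8 - (-69 - 39) = 8 - 1*(-108) = 8 + 108 = 116)
h(Q) = (116 + 2*Q²)/Q (h(Q) = ((Q² + Q*Q) + 116)/Q = ((Q² + Q²) + 116)/Q = (2*Q² + 116)/Q = (116 + 2*Q²)/Q)
h(√(69 + o)) - t(-149) = (2*√(69 - 13) + 116/(√(69 - 13))) - 4*(-149) = (2*√56 + 116/(√56)) - 1*(-596) = (2*(2*√14) + 116/((2*√14))) + 596 = (4*√14 + 116*(√14/28)) + 596 = (4*√14 + 29*√14/7) + 596 = 57*√14/7 + 596 = 596 + 57*√14/7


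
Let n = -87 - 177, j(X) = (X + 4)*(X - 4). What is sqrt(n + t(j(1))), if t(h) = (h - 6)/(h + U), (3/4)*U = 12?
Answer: I*sqrt(285) ≈ 16.882*I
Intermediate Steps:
U = 16 (U = (4/3)*12 = 16)
j(X) = (-4 + X)*(4 + X) (j(X) = (4 + X)*(-4 + X) = (-4 + X)*(4 + X))
n = -264
t(h) = (-6 + h)/(16 + h) (t(h) = (h - 6)/(h + 16) = (-6 + h)/(16 + h))
sqrt(n + t(j(1))) = sqrt(-264 + (-6 + (-16 + 1**2))/(16 + (-16 + 1**2))) = sqrt(-264 + (-6 + (-16 + 1))/(16 + (-16 + 1))) = sqrt(-264 + (-6 - 15)/(16 - 15)) = sqrt(-264 - 21/1) = sqrt(-264 + 1*(-21)) = sqrt(-264 - 21) = sqrt(-285) = I*sqrt(285)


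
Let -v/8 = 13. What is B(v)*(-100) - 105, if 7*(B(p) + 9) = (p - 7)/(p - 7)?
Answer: 5465/7 ≈ 780.71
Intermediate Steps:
v = -104 (v = -8*13 = -104)
B(p) = -62/7 (B(p) = -9 + ((p - 7)/(p - 7))/7 = -9 + ((-7 + p)/(-7 + p))/7 = -9 + (1/7)*1 = -9 + 1/7 = -62/7)
B(v)*(-100) - 105 = -62/7*(-100) - 105 = 6200/7 - 105 = 5465/7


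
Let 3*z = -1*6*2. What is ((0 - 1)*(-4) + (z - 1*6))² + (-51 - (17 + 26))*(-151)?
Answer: 14230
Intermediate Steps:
z = -4 (z = (-1*6*2)/3 = (-6*2)/3 = (⅓)*(-12) = -4)
((0 - 1)*(-4) + (z - 1*6))² + (-51 - (17 + 26))*(-151) = ((0 - 1)*(-4) + (-4 - 1*6))² + (-51 - (17 + 26))*(-151) = (-1*(-4) + (-4 - 6))² + (-51 - 1*43)*(-151) = (4 - 10)² + (-51 - 43)*(-151) = (-6)² - 94*(-151) = 36 + 14194 = 14230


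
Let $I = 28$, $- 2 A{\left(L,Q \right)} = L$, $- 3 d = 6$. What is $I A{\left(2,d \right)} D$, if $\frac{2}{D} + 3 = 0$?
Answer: $\frac{56}{3} \approx 18.667$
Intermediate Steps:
$d = -2$ ($d = \left(- \frac{1}{3}\right) 6 = -2$)
$A{\left(L,Q \right)} = - \frac{L}{2}$
$D = - \frac{2}{3}$ ($D = \frac{2}{-3 + 0} = \frac{2}{-3} = 2 \left(- \frac{1}{3}\right) = - \frac{2}{3} \approx -0.66667$)
$I A{\left(2,d \right)} D = 28 \left(- \frac{1}{2}\right) 2 \left(- \frac{2}{3}\right) = 28 \left(\left(-1\right) \left(- \frac{2}{3}\right)\right) = 28 \cdot \frac{2}{3} = \frac{56}{3}$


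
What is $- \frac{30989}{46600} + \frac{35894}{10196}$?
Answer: $\frac{1455683}{509800} \approx 2.8554$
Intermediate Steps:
$- \frac{30989}{46600} + \frac{35894}{10196} = \left(-30989\right) \frac{1}{46600} + 35894 \cdot \frac{1}{10196} = - \frac{133}{200} + \frac{17947}{5098} = \frac{1455683}{509800}$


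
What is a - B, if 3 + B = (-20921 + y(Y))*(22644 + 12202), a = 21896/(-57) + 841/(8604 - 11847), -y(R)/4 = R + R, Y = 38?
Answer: 15190766989082/20539 ≈ 7.3961e+8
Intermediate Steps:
y(R) = -8*R (y(R) = -4*(R + R) = -8*R)
a = -7895185/20539 (a = 21896*(-1/57) + 841/(-3243) = -21896/57 + 841*(-1/3243) = -21896/57 - 841/3243 = -7895185/20539 ≈ -384.40)
B = -739606353 (B = -3 + (-20921 - 8*38)*(22644 + 12202) = -3 + (-20921 - 304)*34846 = -3 - 21225*34846 = -3 - 739606350 = -739606353)
a - B = -7895185/20539 - 1*(-739606353) = -7895185/20539 + 739606353 = 15190766989082/20539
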